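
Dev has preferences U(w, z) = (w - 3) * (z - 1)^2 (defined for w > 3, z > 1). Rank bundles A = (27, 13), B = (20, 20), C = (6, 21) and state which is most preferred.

Bundle B

Evaluate utility at each bundle:
U(A) = 3456.
U(B) = 6137.
U(C) = 1200.
Highest utility is B, so B ≻ A ≻ C.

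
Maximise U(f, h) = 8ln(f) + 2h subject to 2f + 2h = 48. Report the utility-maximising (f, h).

MU_f = 8/f, MU_h = 2.
MRS = 8/f ÷ 2.
Tangency: set MRS = p_f/p_h = 2/2 = 1.
MRS depends only on f: 4/f = 1 ⇒ f* = 4/1 = 4.
From the budget, 2·h = 48 − 2·4 = 40, so h* = 20.

f* = 4, h* = 20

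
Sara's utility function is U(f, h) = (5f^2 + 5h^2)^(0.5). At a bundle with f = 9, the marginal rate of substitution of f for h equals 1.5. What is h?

h = 6

For CES with ρ = 2, MRS = (h/f)^(-1).
Setting (h/9)^(-1) = 1.5 gives h/9 = 2/3 and h = 6.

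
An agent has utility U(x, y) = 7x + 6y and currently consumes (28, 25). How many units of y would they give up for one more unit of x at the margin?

MRS = 7/6

MU_x = 7, MU_y = 6, so MRS = 7/6 at every bundle.
At (28, 25): MRS = 7/6.
The indifference curve has slope −7/6 at this bundle.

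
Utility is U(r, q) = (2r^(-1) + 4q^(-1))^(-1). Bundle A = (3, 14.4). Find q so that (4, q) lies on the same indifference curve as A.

U depends on (r, q) only through S = 2r^(-1) + 4q^(-1), so equal utility means equal S. At (3, 14.4): S = 17/18.
With r = 4: 2·4^(-1) = 0.5, so 4q^(-1) = 17/18 − 0.5 = 4/9, i.e. q^(-1) = 1/9.
Hence q = 1/(1/9) = 9.
Check: U(4, 9) = 1.0588.

q = 9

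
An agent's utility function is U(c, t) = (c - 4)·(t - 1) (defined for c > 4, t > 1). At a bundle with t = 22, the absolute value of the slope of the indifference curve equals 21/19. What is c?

c = 23

MU_c = (t−1), MU_t = (c−4).
MRS = (t−1)/(c−4).
Substitute t = 22: MRS = 21/(c − 4). Setting this equal to 21/19 gives c − 4 = 21/(21/19) = 19, so c = 23.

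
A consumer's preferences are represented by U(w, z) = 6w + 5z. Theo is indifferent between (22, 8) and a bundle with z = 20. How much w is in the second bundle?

w = 12

U(22, 8) = 172.
Set U(w, 20) = 172 and solve.
6w + 5·20 = 172 ⇒ 6w = 72 ⇒ w = 12.
Check: U(12, 20) = 172.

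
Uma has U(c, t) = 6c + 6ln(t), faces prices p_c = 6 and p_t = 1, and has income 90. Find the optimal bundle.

c* = 14, t* = 6

MU_c = 6, MU_t = 6/t.
MRS = 6 ÷ (6/t).
Tangency: set MRS = p_c/p_t = 6/1 = 6.
MRS depends only on t: t = 6 ⇒ t* = 6.
From the budget, 6·c = 90 − 1·6 = 84, so c* = 14.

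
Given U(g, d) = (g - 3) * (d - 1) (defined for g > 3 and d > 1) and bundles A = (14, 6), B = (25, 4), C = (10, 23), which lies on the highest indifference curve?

Bundle C

Evaluate utility at each bundle:
U(A) = 55.
U(B) = 66.
U(C) = 154.
Highest utility is C, so C ≻ B ≻ A.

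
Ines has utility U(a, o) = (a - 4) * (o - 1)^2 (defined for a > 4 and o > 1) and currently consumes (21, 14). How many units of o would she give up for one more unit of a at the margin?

MU_a = (o−1)^2, MU_o = 2·(a−4)·(o−1).
MRS = (1/2)·(o−1)/(a−4).
At (21, 14): MRS = 13/34.
The indifference curve has slope −13/34 at this bundle.

MRS = 13/34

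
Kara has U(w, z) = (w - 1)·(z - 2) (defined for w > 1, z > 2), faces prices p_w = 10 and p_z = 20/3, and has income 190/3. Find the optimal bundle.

MU_w = (z−2), MU_z = (w−1).
MRS = (z−2)/(w−1).
Tangency: set MRS = p_w/p_z = 10/(20/3) = 1.5.
So (z − 2)/(w − 1) = 1.5, i.e. (z − 2) = 1.5·(w − 1).
Rewrite the budget in excess-of-subsistence terms: 10·(w − 1) + (20/3)·(z − 2) = 190/3 − 10·1 − (20/3)·2 = 40.
Substituting, 20·(w − 1) = 40, so w − 1 = 2 and w* = 3.
Then z − 2 = 1.5·2 = 3, so z* = 5.

w* = 3, z* = 5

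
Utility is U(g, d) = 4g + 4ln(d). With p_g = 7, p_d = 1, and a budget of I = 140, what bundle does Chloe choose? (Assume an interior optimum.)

g* = 19, d* = 7

MU_g = 4, MU_d = 4/d.
MRS = 4 ÷ (4/d).
Tangency: set MRS = p_g/p_d = 7/1 = 7.
MRS depends only on d: d = 7 ⇒ d* = 7.
From the budget, 7·g = 140 − 1·7 = 133, so g* = 19.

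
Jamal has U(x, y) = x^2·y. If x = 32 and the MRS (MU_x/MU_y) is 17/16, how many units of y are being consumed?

y = 17

MU_x = 2·x·y and MU_y = x^2.
MRS = MU_x/MU_y = (2/1)·y/x.
Substitute x = 32: MRS = y/16. Setting y/16 = 17/16 gives y = (17/16)·16 = 17.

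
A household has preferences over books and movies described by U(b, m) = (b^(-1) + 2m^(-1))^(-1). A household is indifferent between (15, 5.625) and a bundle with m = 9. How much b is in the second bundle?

U depends on (b, m) only through S = b^(-1) + 2m^(-1), so equal utility means equal S. At (15, 5.625): S = 19/45.
With m = 9: 2·9^(-1) = 2/9, so b^(-1) = 19/45 − 2/9 = 0.2.
Hence b = 1/0.2 = 5.
Check: U(5, 9) = 2.3684.

b = 5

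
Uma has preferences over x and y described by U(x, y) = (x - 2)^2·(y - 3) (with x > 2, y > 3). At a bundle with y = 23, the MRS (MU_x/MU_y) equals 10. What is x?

x = 6

MU_x = 2·(x−2)·(y−3), MU_y = (x−2)^2.
MRS = (2/1)·(y−3)/(x−2).
Substitute y = 23: MRS = 40/(x − 2). Setting this equal to 10 gives x − 2 = 40/10 = 4, so x = 6.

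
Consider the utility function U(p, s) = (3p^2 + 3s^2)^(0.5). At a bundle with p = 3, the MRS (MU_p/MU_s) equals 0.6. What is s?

s = 5

For CES with ρ = 2, MRS = (s/p)^(-1).
Setting (s/3)^(-1) = 0.6 gives s/3 = 5/3 and s = 5.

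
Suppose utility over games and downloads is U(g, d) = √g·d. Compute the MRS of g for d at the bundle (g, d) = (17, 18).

MU_g = 0.5·g^(-0.5)·d and MU_d = √g.
MRS = MU_g/MU_d = (0.5)·d/g.
At (17, 18): MRS = 9/17.
So at (17, 18) the consumer would give up 9/17 units of d for one more unit of g.

MRS = 9/17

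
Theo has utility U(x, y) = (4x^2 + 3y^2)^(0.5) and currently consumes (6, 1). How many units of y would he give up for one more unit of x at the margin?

For CES with ρ = 2, MRS = (4/3)·(y/x)^(-1).
At (6, 1): MRS = 8.
That is, one extra unit of x is worth 8 units of y at the margin.

MRS = 8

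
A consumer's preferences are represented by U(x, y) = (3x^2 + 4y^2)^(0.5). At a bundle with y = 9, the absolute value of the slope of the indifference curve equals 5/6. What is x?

For CES with ρ = 2, MRS = (3/4)·(y/x)^(-1).
Setting (3/4)·(9/x)^(-1) = 5/6 gives (9/x)^(-1) = 10/9, so 9/x = 0.9 and x = 10.

x = 10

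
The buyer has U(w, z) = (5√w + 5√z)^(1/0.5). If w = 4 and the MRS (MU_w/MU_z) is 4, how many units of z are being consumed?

For CES with ρ = 0.5, MRS = √(z/w).
Setting √(z/4) = 4 gives z/4 = 16 and z = 64.

z = 64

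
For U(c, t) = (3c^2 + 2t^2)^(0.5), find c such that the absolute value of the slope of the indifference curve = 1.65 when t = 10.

c = 11

For CES with ρ = 2, MRS = (3/2)·(t/c)^(-1).
Setting (3/2)·(10/c)^(-1) = 1.65 gives (10/c)^(-1) = 1.1, so 10/c = 10/11 and c = 11.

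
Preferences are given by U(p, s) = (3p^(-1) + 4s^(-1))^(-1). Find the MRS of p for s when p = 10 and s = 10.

MRS = 0.75

For CES with ρ = -1, MRS = (3/4)·(s/p)^2.
At (10, 10): MRS = 0.75.
So at (10, 10) the consumer would give up 0.75 units of s for one more unit of p.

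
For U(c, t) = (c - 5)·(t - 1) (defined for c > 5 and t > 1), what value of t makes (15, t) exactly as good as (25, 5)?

t = 9

U(25, 5) = 80.
Set U(15, t) = 80 and solve.
With c = 15: (15 − 5) = 10, so (t − 1) = 80/10 = 8.
So t = 1 + 8 = 9.
Check: U(15, 9) = 80.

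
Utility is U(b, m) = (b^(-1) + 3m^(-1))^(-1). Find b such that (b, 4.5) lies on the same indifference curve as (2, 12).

U depends on (b, m) only through S = b^(-1) + 3m^(-1), so equal utility means equal S. At (2, 12): S = 0.75.
With m = 4.5: 3·4.5^(-1) = 2/3, so b^(-1) = 0.75 − 2/3 = 1/12.
Hence b = 1/(1/12) = 12.
Check: U(12, 4.5) = 1.3333.

b = 12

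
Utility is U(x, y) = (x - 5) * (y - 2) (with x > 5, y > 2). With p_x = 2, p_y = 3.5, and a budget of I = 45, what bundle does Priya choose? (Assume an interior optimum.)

x* = 12, y* = 6

MU_x = (y−2), MU_y = (x−5).
MRS = (y−2)/(x−5).
Tangency: set MRS = p_x/p_y = 2/3.5 = 4/7.
So (y − 2)/(x − 5) = 4/7, i.e. (y − 2) = (4/7)·(x − 5).
Rewrite the budget in excess-of-subsistence terms: 2·(x − 5) + 3.5·(y − 2) = 45 − 2·5 − 3.5·2 = 28.
Substituting, 4·(x − 5) = 28, so x − 5 = 7 and x* = 12.
Then y − 2 = (4/7)·7 = 4, so y* = 6.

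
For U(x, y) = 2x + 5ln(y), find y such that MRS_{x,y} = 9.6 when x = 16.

MU_x = 2, MU_y = 5/y.
MRS = 2 ÷ (5/y).
MRS depends only on y: 0.4·y = 9.6 ⇒ y = 9.6/0.4 = 24.

y = 24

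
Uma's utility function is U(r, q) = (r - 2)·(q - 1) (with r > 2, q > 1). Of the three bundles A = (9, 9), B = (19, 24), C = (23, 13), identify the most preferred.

Bundle B

Evaluate utility at each bundle:
U(A) = 56.
U(B) = 391.
U(C) = 252.
Highest utility is B, so B ≻ C ≻ A.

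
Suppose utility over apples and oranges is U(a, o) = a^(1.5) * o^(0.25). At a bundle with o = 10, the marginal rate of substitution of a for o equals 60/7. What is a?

a = 7

MU_a = 1.5·√a·o^(0.25) and MU_o = 0.25·a^(1.5)·o^(-0.75).
MRS = MU_a/MU_o = (6)·o/a.
Substitute o = 10: MRS = 60/a. Setting 60/a = 60/7 gives a = 60/(60/7) = 7.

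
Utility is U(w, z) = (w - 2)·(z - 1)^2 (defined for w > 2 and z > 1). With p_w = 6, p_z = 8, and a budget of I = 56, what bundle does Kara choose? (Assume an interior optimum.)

MU_w = (z−1)^2, MU_z = 2·(w−2)·(z−1).
MRS = (1/2)·(z−1)/(w−2).
Tangency: set MRS = p_w/p_z = 6/8 = 0.75.
So (1/2)·(z − 1)/(w − 2) = 0.75, i.e. (z − 1) = 1.5·(w − 2).
Rewrite the budget in excess-of-subsistence terms: 6·(w − 2) + 8·(z − 1) = 56 − 6·2 − 8·1 = 36.
Substituting, 18·(w − 2) = 36, so w − 2 = 2 and w* = 4.
Then z − 1 = 1.5·2 = 3, so z* = 4.

w* = 4, z* = 4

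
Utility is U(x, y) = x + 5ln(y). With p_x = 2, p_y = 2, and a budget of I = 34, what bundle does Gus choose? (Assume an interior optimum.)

x* = 12, y* = 5

MU_x = 1, MU_y = 5/y.
MRS = 1 ÷ (5/y).
Tangency: set MRS = p_x/p_y = 2/2 = 1.
MRS depends only on y: 0.2·y = 1 ⇒ y* = 1/0.2 = 5.
From the budget, 2·x = 34 − 2·5 = 24, so x* = 12.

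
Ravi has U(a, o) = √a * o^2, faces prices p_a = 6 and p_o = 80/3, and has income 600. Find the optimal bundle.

MU_a = 0.5·a^(-0.5)·o^2 and MU_o = 2·√a·o.
MRS = MU_a/MU_o = (0.25)·o/a.
Tangency: set MRS = p_a/p_o = 6/(80/3) = 9/40.
So (0.25)·o/a = 9/40, i.e. o = 0.9·a.
Substitute into the budget 6·a + (80/3)·o = 600: 30·a = 600, so a* = 20.
Then o* = 0.9·20 = 18.

a* = 20, o* = 18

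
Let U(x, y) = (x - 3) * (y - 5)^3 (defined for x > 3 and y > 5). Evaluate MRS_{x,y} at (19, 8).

MRS = 1/16

MU_x = (y−5)^3, MU_y = 3·(x−3)·(y−5)^2.
MRS = (1/3)·(y−5)/(x−3).
At (19, 8): MRS = 1/16.
The indifference curve has slope −1/16 at this bundle.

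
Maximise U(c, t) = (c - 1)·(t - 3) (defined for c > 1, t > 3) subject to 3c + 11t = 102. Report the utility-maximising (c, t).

MU_c = (t−3), MU_t = (c−1).
MRS = (t−3)/(c−1).
Tangency: set MRS = p_c/p_t = 3/11.
So (t − 3)/(c − 1) = 3/11, i.e. (t − 3) = (3/11)·(c − 1).
Rewrite the budget in excess-of-subsistence terms: 3·(c − 1) + 11·(t − 3) = 102 − 3·1 − 11·3 = 66.
Substituting, 6·(c − 1) = 66, so c − 1 = 11 and c* = 12.
Then t − 3 = (3/11)·11 = 3, so t* = 6.

c* = 12, t* = 6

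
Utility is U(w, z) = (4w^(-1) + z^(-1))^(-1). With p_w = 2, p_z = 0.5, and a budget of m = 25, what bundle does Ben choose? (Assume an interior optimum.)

w* = 10, z* = 10

For CES with ρ = -1, MRS = (4/1)·(z/w)^2.
Tangency: set MRS = p_w/p_z = 2/0.5 = 4.
So (z/w)^2 = 1; taking the square root, z/w = 1, i.e. z = w.
Substitute into the budget 2·w + 0.5·z = 25: 2.5·w = 25, so w* = 10 and z* = 10.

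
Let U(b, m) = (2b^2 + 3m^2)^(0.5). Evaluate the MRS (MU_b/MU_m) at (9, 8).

For CES with ρ = 2, MRS = (2/3)·(m/b)^(-1).
At (9, 8): MRS = 0.75.
The indifference curve has slope −0.75 at this bundle.

MRS = 0.75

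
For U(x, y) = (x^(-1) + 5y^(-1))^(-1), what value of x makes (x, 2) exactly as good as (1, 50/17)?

x = 5

U depends on (x, y) only through S = x^(-1) + 5y^(-1), so equal utility means equal S. At (1, 50/17): S = 2.7.
With y = 2: 5·2^(-1) = 2.5, so x^(-1) = 2.7 − 2.5 = 0.2.
Hence x = 1/0.2 = 5.
Check: U(5, 2) = 0.3704.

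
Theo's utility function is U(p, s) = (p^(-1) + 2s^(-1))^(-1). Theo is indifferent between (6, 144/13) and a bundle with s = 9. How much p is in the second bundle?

U depends on (p, s) only through S = p^(-1) + 2s^(-1), so equal utility means equal S. At (6, 144/13): S = 25/72.
With s = 9: 2·9^(-1) = 2/9, so p^(-1) = 25/72 − 2/9 = 0.125.
Hence p = 1/0.125 = 8.
Check: U(8, 9) = 2.88.

p = 8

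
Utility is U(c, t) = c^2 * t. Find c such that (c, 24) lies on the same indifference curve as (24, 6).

U(24, 6) = 3456.
Set U(c, 24) = 3456 and solve.
With t = 24: c^2 = 3456/24 = 144; taking the square root, c = 12.
Check: U(12, 24) = 3456.

c = 12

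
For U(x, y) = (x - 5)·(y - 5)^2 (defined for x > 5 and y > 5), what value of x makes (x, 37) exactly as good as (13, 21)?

U(13, 21) = 2048.
Set U(x, 37) = 2048 and solve.
With y = 37: (37 − 5)^2 = 1024, so (x − 5) = 2048/1024 = 2.
So x = 5 + 2 = 7.
Check: U(7, 37) = 2048.

x = 7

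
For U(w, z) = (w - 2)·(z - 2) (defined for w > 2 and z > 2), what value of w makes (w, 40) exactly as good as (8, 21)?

U(8, 21) = 114.
Set U(w, 40) = 114 and solve.
With z = 40: (40 − 2) = 38, so (w − 2) = 114/38 = 3.
So w = 2 + 3 = 5.
Check: U(5, 40) = 114.

w = 5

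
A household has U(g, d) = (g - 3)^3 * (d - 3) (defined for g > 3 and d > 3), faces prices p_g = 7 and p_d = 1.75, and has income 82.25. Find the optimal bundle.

MU_g = 3·(g−3)^2·(d−3), MU_d = (g−3)^3.
MRS = (3/1)·(d−3)/(g−3).
Tangency: set MRS = p_g/p_d = 7/1.75 = 4.
So (3/1)·(d − 3)/(g − 3) = 4, i.e. (d − 3) = (4/3)·(g − 3).
Rewrite the budget in excess-of-subsistence terms: 7·(g − 3) + 1.75·(d − 3) = 82.25 − 7·3 − 1.75·3 = 56.
Substituting, (28/3)·(g − 3) = 56, so g − 3 = 6 and g* = 9.
Then d − 3 = (4/3)·6 = 8, so d* = 11.

g* = 9, d* = 11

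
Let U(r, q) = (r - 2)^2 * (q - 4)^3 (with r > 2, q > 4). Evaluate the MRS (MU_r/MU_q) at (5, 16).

MRS = 8/3

MU_r = 2·(r−2)·(q−4)^3, MU_q = 3·(r−2)^2·(q−4)^2.
MRS = (2/3)·(q−4)/(r−2).
At (5, 16): MRS = 8/3.
That is, one extra unit of r is worth 8/3 units of q at the margin.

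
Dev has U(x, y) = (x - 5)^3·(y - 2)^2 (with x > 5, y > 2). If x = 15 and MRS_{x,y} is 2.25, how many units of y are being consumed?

y = 17

MU_x = 3·(x−5)^2·(y−2)^2, MU_y = 2·(x−5)^3·(y−2).
MRS = (3/2)·(y−2)/(x−5).
Substitute x = 15: MRS = (y − 2)/(20/3). Setting this equal to 2.25 gives y − 2 = 2.25·(20/3) = 15, so y = 17.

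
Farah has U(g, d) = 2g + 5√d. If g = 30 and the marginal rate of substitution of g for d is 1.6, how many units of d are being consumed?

MU_g = 2, MU_d = 5/(2√d).
MRS = 2 ÷ (5/(2√d)).
MRS depends only on d: 0.8·√d = 1.6 ⇒ √d = 1.6/0.8 = 2 ⇒ d = 4.

d = 4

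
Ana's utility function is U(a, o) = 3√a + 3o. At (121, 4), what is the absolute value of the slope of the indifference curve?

MU_a = 3/(2√a), MU_o = 3.
MRS = 3/(2√a) ÷ 3.
At (121, 4): MRS = 1/22.
So at (121, 4) the consumer would give up 1/22 units of o for one more unit of a.

MRS = 1/22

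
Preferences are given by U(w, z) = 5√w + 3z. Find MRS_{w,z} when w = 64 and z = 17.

MRS = 5/48

MU_w = 5/(2√w), MU_z = 3.
MRS = 5/(2√w) ÷ 3.
At (64, 17): MRS = 5/48.
So at (64, 17) the consumer would give up 5/48 units of z for one more unit of w.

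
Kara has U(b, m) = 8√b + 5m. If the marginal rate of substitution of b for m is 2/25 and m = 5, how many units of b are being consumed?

b = 100

MU_b = 8/(2√b), MU_m = 5.
MRS = 8/(2√b) ÷ 5.
MRS depends only on b: 0.8/√b = 2/25 ⇒ √b = 0.8/(2/25) = 10 ⇒ b = 100.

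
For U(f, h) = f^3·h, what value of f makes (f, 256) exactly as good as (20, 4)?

f = 5

U(20, 4) = 32000.
Set U(f, 256) = 32000 and solve.
With h = 256: f^3 = 32000/256 = 125; taking the cube root, f = 5.
Check: U(5, 256) = 32000.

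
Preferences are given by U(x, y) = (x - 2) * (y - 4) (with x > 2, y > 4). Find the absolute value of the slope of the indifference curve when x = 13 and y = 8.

MU_x = (y−4), MU_y = (x−2).
MRS = (y−4)/(x−2).
At (13, 8): MRS = 4/11.
So at (13, 8) the consumer would give up 4/11 units of y for one more unit of x.

MRS = 4/11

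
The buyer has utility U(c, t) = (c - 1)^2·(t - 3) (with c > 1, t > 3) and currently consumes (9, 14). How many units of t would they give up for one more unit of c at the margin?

MRS = 2.75

MU_c = 2·(c−1)·(t−3), MU_t = (c−1)^2.
MRS = (2/1)·(t−3)/(c−1).
At (9, 14): MRS = 2.75.
So at (9, 14) the consumer would give up 2.75 units of t for one more unit of c.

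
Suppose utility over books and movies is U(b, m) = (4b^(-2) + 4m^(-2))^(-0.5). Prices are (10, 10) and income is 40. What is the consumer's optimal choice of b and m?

b* = 2, m* = 2

For CES with ρ = -2, MRS = (m/b)^3.
Tangency: set MRS = p_b/p_m = 10/10 = 1.
So (m/b)^3 = 1; taking the cube root, m/b = 1, i.e. m = b.
Substitute into the budget 10·b + 10·m = 40: 20·b = 40, so b* = 2 and m* = 2.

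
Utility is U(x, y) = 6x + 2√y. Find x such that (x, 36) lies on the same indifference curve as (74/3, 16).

U(74/3, 16) = 156.
Set U(x, 36) = 156 and solve.
With y = 36: √36 = 6, so 6x = 156 − 2·6 = 144 and x = 24.
Check: U(24, 36) = 156.

x = 24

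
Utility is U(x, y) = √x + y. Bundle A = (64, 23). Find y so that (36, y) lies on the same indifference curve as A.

U(64, 23) = 31.
Set U(36, y) = 31 and solve.
With x = 36: √36 = 6, so y = 31 − 6 = 25.
Check: U(36, 25) = 31.

y = 25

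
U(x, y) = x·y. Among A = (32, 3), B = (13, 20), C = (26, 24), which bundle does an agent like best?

Evaluate utility at each bundle:
U(A) = 96.
U(B) = 260.
U(C) = 624.
Highest utility is C, so C ≻ B ≻ A.

Bundle C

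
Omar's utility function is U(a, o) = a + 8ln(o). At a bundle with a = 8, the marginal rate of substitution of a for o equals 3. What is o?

MU_a = 1, MU_o = 8/o.
MRS = 1 ÷ (8/o).
MRS depends only on o: 0.125·o = 3 ⇒ o = 3/0.125 = 24.

o = 24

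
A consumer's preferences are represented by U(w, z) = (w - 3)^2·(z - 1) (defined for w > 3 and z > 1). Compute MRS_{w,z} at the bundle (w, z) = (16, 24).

MRS = 46/13

MU_w = 2·(w−3)·(z−1), MU_z = (w−3)^2.
MRS = (2/1)·(z−1)/(w−3).
At (16, 24): MRS = 46/13.
The indifference curve has slope −46/13 at this bundle.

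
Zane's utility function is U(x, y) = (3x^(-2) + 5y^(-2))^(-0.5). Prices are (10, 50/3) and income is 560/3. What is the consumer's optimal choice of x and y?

For CES with ρ = -2, MRS = (3/5)·(y/x)^3.
Tangency: set MRS = p_x/p_y = 10/(50/3) = 0.6.
So (y/x)^3 = 1; taking the cube root, y/x = 1, i.e. y = x.
Substitute into the budget 10·x + (50/3)·y = 560/3: (80/3)·x = 560/3, so x* = 7 and y* = 7.

x* = 7, y* = 7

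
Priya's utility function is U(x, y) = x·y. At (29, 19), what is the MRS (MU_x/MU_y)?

MU_x = y and MU_y = x.
MRS = MU_x/MU_y = y/x.
At (29, 19): MRS = 19/29.
So at (29, 19) the consumer would give up 19/29 units of y for one more unit of x.

MRS = 19/29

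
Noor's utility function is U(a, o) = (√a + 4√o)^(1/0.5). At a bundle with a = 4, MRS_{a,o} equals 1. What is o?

For CES with ρ = 0.5, MRS = (1/4)·√(o/a).
Setting (1/4)·√(o/4) = 1 gives √(o/4) = 4, so o/4 = 16 and o = 64.

o = 64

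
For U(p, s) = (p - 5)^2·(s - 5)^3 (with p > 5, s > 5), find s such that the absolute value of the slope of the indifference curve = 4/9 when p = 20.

MU_p = 2·(p−5)·(s−5)^3, MU_s = 3·(p−5)^2·(s−5)^2.
MRS = (2/3)·(s−5)/(p−5).
Substitute p = 20: MRS = (s − 5)/22.5. Setting this equal to 4/9 gives s − 5 = (4/9)·22.5 = 10, so s = 15.

s = 15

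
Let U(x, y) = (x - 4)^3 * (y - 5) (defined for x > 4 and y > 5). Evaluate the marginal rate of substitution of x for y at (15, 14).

MU_x = 3·(x−4)^2·(y−5), MU_y = (x−4)^3.
MRS = (3/1)·(y−5)/(x−4).
At (15, 14): MRS = 27/11.
That is, one extra unit of x is worth 27/11 units of y at the margin.

MRS = 27/11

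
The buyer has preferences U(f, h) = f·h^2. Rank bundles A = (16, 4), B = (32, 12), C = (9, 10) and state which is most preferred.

Evaluate utility at each bundle:
U(A) = 256.
U(B) = 4608.
U(C) = 900.
Highest utility is B, so B ≻ C ≻ A.

Bundle B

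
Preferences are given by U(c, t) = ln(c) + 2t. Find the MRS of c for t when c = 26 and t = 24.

MU_c = 1/c, MU_t = 2.
MRS = 1/c ÷ 2.
At (26, 24): MRS = 1/52.
That is, one extra unit of c is worth 1/52 units of t at the margin.

MRS = 1/52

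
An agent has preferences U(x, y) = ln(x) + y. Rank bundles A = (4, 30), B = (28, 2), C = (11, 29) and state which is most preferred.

Bundle C

Evaluate utility at each bundle:
U(A) = 31.386.
U(B) = 5.332.
U(C) = 31.398.
Highest utility is C, so C ≻ A ≻ B.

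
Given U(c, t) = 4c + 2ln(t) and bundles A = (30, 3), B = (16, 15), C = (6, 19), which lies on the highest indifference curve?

Evaluate utility at each bundle:
U(A) = 122.197.
U(B) = 69.416.
U(C) = 29.889.
Highest utility is A, so A ≻ B ≻ C.

Bundle A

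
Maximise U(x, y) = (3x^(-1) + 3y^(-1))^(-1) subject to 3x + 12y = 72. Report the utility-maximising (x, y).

x* = 8, y* = 4

For CES with ρ = -1, MRS = (y/x)^2.
Tangency: set MRS = p_x/p_y = 3/12 = 0.25.
So (y/x)^2 = 0.25; taking the square root, y/x = 0.5, i.e. y = 0.5·x.
Substitute into the budget 3·x + 12·y = 72: 9·x = 72, so x* = 8 and y* = 0.5·8 = 4.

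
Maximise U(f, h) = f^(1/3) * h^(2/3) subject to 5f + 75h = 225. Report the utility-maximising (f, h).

f* = 15, h* = 2

MU_f = 1/3·f^(-2/3)·h^(2/3) and MU_h = 2/3·f^(1/3)·h^(-1/3).
MRS = MU_f/MU_h = (0.5)·h/f.
Tangency: set MRS = p_f/p_h = 5/75 = 1/15.
So (0.5)·h/f = 1/15, i.e. h = (2/15)·f.
Substitute into the budget 5·f + 75·h = 225: 15·f = 225, so f* = 15.
Then h* = (2/15)·15 = 2.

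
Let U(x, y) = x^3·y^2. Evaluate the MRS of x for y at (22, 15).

MU_x = 3·x^2·y^2 and MU_y = 2·x^3·y.
MRS = MU_x/MU_y = (3/2)·y/x.
At (22, 15): MRS = 45/44.
The indifference curve has slope −45/44 at this bundle.

MRS = 45/44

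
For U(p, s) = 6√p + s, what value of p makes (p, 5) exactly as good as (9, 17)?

p = 25

U(9, 17) = 35.
Set U(p, 5) = 35 and solve.
With s = 5: 6√p = 35 − 5 = 30, so √p = 5 and p = 25.
Check: U(25, 5) = 35.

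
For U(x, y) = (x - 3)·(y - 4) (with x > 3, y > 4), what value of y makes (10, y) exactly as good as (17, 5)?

U(17, 5) = 14.
Set U(10, y) = 14 and solve.
With x = 10: (10 − 3) = 7, so (y − 4) = 14/7 = 2.
So y = 4 + 2 = 6.
Check: U(10, 6) = 14.

y = 6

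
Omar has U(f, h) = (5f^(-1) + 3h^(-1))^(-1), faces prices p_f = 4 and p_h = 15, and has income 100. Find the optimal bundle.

For CES with ρ = -1, MRS = (5/3)·(h/f)^2.
Tangency: set MRS = p_f/p_h = 4/15.
So (h/f)^2 = 4/25; taking the square root, h/f = 0.4, i.e. h = 0.4·f.
Substitute into the budget 4·f + 15·h = 100: 10·f = 100, so f* = 10 and h* = 0.4·10 = 4.

f* = 10, h* = 4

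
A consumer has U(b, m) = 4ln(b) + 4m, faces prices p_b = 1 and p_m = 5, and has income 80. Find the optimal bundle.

MU_b = 4/b, MU_m = 4.
MRS = 4/b ÷ 4.
Tangency: set MRS = p_b/p_m = 1/5 = 0.2.
MRS depends only on b: 1/b = 0.2 ⇒ b* = 1/0.2 = 5.
From the budget, 5·m = 80 − 1·5 = 75, so m* = 15.

b* = 5, m* = 15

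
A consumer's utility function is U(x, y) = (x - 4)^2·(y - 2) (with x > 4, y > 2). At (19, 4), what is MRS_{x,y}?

MU_x = 2·(x−4)·(y−2), MU_y = (x−4)^2.
MRS = (2/1)·(y−2)/(x−4).
At (19, 4): MRS = 4/15.
The indifference curve has slope −4/15 at this bundle.

MRS = 4/15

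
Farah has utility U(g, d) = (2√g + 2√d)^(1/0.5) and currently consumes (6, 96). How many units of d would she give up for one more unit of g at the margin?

For CES with ρ = 0.5, MRS = √(d/g).
At (6, 96): MRS = 4.
So at (6, 96) the consumer would give up 4 units of d for one more unit of g.

MRS = 4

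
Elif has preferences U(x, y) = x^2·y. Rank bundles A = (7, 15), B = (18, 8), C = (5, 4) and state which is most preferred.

Evaluate utility at each bundle:
U(A) = 735.
U(B) = 2592.
U(C) = 100.
Highest utility is B, so B ≻ A ≻ C.

Bundle B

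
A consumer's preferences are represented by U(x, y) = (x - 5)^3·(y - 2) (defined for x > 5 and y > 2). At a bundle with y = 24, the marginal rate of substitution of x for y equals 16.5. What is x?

MU_x = 3·(x−5)^2·(y−2), MU_y = (x−5)^3.
MRS = (3/1)·(y−2)/(x−5).
Substitute y = 24: MRS = 66/(x − 5). Setting this equal to 16.5 gives x − 5 = 66/16.5 = 4, so x = 9.

x = 9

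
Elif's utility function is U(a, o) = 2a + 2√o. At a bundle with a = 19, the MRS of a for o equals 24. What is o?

o = 144

MU_a = 2, MU_o = 2/(2√o).
MRS = 2 ÷ (2/(2√o)).
MRS depends only on o: 2·√o = 24 ⇒ √o = 24/2 = 12 ⇒ o = 144.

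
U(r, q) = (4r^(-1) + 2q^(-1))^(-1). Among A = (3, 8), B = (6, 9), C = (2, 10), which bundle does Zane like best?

Evaluate utility at each bundle:
U(A) = 0.632.
U(B) = 1.125.
U(C) = 0.455.
Highest utility is B, so B ≻ A ≻ C.

Bundle B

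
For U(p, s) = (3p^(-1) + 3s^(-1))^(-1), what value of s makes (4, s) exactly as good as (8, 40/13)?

U depends on (p, s) only through S = 3p^(-1) + 3s^(-1), so equal utility means equal S. At (8, 40/13): S = 1.35.
With p = 4: 3·4^(-1) = 0.75, so 3s^(-1) = 1.35 − 0.75 = 0.6, i.e. s^(-1) = 0.2.
Hence s = 1/0.2 = 5.
Check: U(4, 5) = 0.7407.

s = 5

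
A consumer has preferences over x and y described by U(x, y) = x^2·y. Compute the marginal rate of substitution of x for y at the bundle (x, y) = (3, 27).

MRS = 18

MU_x = 2·x·y and MU_y = x^2.
MRS = MU_x/MU_y = (2/1)·y/x.
At (3, 27): MRS = 18.
That is, one extra unit of x is worth 18 units of y at the margin.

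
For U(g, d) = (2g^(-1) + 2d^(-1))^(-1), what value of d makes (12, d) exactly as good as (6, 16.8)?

d = 7

U depends on (g, d) only through S = 2g^(-1) + 2d^(-1), so equal utility means equal S. At (6, 16.8): S = 19/42.
With g = 12: 2·12^(-1) = 1/6, so 2d^(-1) = 19/42 − 1/6 = 2/7, i.e. d^(-1) = 1/7.
Hence d = 1/(1/7) = 7.
Check: U(12, 7) = 2.2105.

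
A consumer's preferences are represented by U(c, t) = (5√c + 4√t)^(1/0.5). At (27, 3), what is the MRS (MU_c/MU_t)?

MRS = 5/12

For CES with ρ = 0.5, MRS = (5/4)·√(t/c).
At (27, 3): MRS = 5/12.
The indifference curve has slope −5/12 at this bundle.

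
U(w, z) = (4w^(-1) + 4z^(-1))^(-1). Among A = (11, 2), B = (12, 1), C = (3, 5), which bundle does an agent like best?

Evaluate utility at each bundle:
U(A) = 0.423.
U(B) = 0.231.
U(C) = 0.469.
Highest utility is C, so C ≻ A ≻ B.

Bundle C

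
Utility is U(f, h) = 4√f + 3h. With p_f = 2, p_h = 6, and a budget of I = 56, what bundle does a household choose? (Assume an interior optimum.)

f* = 4, h* = 8

MU_f = 4/(2√f), MU_h = 3.
MRS = 4/(2√f) ÷ 3.
Tangency: set MRS = p_f/p_h = 2/6 = 1/3.
MRS depends only on f: (2/3)/√f = 1/3 ⇒ √f = (2/3)/(1/3) = 2 ⇒ f* = 4.
From the budget, 6·h = 56 − 2·4 = 48, so h* = 8.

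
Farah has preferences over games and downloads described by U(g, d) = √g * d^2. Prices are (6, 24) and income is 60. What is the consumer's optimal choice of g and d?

MU_g = 0.5·g^(-0.5)·d^2 and MU_d = 2·√g·d.
MRS = MU_g/MU_d = (0.25)·d/g.
Tangency: set MRS = p_g/p_d = 6/24 = 0.25.
So (0.25)·d/g = 0.25, i.e. d = g.
Substitute into the budget 6·g + 24·d = 60: 30·g = 60, so g* = 2.
Then d* = 2.

g* = 2, d* = 2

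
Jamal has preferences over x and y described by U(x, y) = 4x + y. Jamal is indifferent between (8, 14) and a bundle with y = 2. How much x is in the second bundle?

x = 11

U(8, 14) = 46.
Set U(x, 2) = 46 and solve.
4x + 2 = 46 ⇒ 4x = 44 ⇒ x = 11.
Check: U(11, 2) = 46.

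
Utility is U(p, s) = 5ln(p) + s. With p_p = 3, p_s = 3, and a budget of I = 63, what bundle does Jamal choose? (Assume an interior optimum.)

p* = 5, s* = 16

MU_p = 5/p, MU_s = 1.
MRS = 5/p ÷ 1.
Tangency: set MRS = p_p/p_s = 3/3 = 1.
MRS depends only on p: 5/p = 1 ⇒ p* = 5/1 = 5.
From the budget, 3·s = 63 − 3·5 = 48, so s* = 16.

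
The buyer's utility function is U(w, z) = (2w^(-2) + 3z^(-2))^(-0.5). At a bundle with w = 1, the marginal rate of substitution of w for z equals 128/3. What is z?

For CES with ρ = -2, MRS = (2/3)·(z/w)^3.
Setting (2/3)·(z/1)^3 = 128/3 gives (z/1)^3 = 64, so z/1 = 4 and z = 4.

z = 4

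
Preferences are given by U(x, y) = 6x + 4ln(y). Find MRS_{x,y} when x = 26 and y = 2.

MU_x = 6, MU_y = 4/y.
MRS = 6 ÷ (4/y).
At (26, 2): MRS = 3.
The indifference curve has slope −3 at this bundle.

MRS = 3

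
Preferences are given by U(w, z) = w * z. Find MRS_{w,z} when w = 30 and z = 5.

MRS = 1/6

MU_w = z and MU_z = w.
MRS = MU_w/MU_z = z/w.
At (30, 5): MRS = 1/6.
So at (30, 5) the consumer would give up 1/6 units of z for one more unit of w.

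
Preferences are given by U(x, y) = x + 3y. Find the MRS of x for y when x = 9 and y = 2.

MRS = 1/3

MU_x = 1, MU_y = 3, so MRS = 1/3 at every bundle.
At (9, 2): MRS = 1/3.
That is, one extra unit of x is worth 1/3 units of y at the margin.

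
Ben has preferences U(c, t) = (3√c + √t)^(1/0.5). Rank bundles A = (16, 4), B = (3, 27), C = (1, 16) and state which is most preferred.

Bundle A

Evaluate utility at each bundle:
U(A) = 196.000.
U(B) = 108.000.
U(C) = 49.000.
Highest utility is A, so A ≻ B ≻ C.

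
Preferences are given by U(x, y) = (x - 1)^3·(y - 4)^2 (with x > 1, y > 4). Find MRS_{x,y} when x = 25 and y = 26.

MRS = 1.375

MU_x = 3·(x−1)^2·(y−4)^2, MU_y = 2·(x−1)^3·(y−4).
MRS = (3/2)·(y−4)/(x−1).
At (25, 26): MRS = 1.375.
So at (25, 26) the consumer would give up 1.375 units of y for one more unit of x.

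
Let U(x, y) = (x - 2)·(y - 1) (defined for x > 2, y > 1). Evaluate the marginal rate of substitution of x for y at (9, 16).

MU_x = (y−1), MU_y = (x−2).
MRS = (y−1)/(x−2).
At (9, 16): MRS = 15/7.
So at (9, 16) the consumer would give up 15/7 units of y for one more unit of x.

MRS = 15/7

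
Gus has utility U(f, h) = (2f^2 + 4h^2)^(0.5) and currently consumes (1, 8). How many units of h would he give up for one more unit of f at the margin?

MRS = 1/16

For CES with ρ = 2, MRS = (2/4)·(h/f)^(-1).
At (1, 8): MRS = 1/16.
So at (1, 8) the consumer would give up 1/16 units of h for one more unit of f.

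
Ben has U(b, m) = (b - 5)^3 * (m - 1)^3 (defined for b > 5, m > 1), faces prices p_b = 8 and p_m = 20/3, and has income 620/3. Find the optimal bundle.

MU_b = 3·(b−5)^2·(m−1)^3, MU_m = 3·(b−5)^3·(m−1)^2.
MRS = (m−1)/(b−5).
Tangency: set MRS = p_b/p_m = 8/(20/3) = 1.2.
So (m − 1)/(b − 5) = 1.2, i.e. (m − 1) = 1.2·(b − 5).
Rewrite the budget in excess-of-subsistence terms: 8·(b − 5) + (20/3)·(m − 1) = 620/3 − 8·5 − (20/3)·1 = 160.
Substituting, 16·(b − 5) = 160, so b − 5 = 10 and b* = 15.
Then m − 1 = 1.2·10 = 12, so m* = 13.

b* = 15, m* = 13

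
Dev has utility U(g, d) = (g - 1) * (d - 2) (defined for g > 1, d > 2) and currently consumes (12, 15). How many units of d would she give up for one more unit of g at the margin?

MRS = 13/11

MU_g = (d−2), MU_d = (g−1).
MRS = (d−2)/(g−1).
At (12, 15): MRS = 13/11.
The indifference curve has slope −13/11 at this bundle.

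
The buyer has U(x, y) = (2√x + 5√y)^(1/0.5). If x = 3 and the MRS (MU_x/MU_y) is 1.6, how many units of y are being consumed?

y = 48

For CES with ρ = 0.5, MRS = (2/5)·√(y/x).
Setting (2/5)·√(y/3) = 1.6 gives √(y/3) = 4, so y/3 = 16 and y = 48.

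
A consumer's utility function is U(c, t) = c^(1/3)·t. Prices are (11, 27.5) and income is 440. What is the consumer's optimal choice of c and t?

c* = 10, t* = 12

MU_c = 1/3·c^(-2/3)·t and MU_t = c^(1/3).
MRS = MU_c/MU_t = (1/3)·t/c.
Tangency: set MRS = p_c/p_t = 11/27.5 = 0.4.
So (1/3)·t/c = 0.4, i.e. t = 1.2·c.
Substitute into the budget 11·c + 27.5·t = 440: 44·c = 440, so c* = 10.
Then t* = 1.2·10 = 12.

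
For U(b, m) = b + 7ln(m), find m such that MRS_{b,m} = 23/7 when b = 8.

MU_b = 1, MU_m = 7/m.
MRS = 1 ÷ (7/m).
MRS depends only on m: (1/7)·m = 23/7 ⇒ m = (23/7)/(1/7) = 23.

m = 23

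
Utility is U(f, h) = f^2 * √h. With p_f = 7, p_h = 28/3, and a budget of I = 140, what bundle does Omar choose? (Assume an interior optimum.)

MU_f = 2·f·√h and MU_h = 0.5·f^2·h^(-0.5).
MRS = MU_f/MU_h = (4)·h/f.
Tangency: set MRS = p_f/p_h = 7/(28/3) = 0.75.
So (4)·h/f = 0.75, i.e. h = (3/16)·f.
Substitute into the budget 7·f + (28/3)·h = 140: 8.75·f = 140, so f* = 16.
Then h* = (3/16)·16 = 3.

f* = 16, h* = 3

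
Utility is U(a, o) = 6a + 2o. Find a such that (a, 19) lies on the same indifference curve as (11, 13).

U(11, 13) = 92.
Set U(a, 19) = 92 and solve.
6a + 2·19 = 92 ⇒ 6a = 54 ⇒ a = 9.
Check: U(9, 19) = 92.

a = 9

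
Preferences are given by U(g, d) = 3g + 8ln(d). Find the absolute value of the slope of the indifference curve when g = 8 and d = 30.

MRS = 11.25

MU_g = 3, MU_d = 8/d.
MRS = 3 ÷ (8/d).
At (8, 30): MRS = 11.25.
So at (8, 30) the consumer would give up 11.25 units of d for one more unit of g.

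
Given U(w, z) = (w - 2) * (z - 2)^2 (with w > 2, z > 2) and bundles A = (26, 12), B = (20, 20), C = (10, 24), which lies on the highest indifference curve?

Evaluate utility at each bundle:
U(A) = 2400.
U(B) = 5832.
U(C) = 3872.
Highest utility is B, so B ≻ C ≻ A.

Bundle B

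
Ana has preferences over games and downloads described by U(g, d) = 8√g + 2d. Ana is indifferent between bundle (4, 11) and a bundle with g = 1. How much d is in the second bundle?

U(4, 11) = 38.
Set U(1, d) = 38 and solve.
With g = 1: √1 = 1, so 2d = 38 − 8·1 = 30 and d = 15.
Check: U(1, 15) = 38.

d = 15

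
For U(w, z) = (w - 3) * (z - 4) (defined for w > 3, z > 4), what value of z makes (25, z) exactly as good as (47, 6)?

U(47, 6) = 88.
Set U(25, z) = 88 and solve.
With w = 25: (25 − 3) = 22, so (z − 4) = 88/22 = 4.
So z = 4 + 4 = 8.
Check: U(25, 8) = 88.

z = 8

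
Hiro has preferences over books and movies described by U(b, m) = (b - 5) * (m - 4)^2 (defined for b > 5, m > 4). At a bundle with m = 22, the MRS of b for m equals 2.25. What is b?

b = 9

MU_b = (m−4)^2, MU_m = 2·(b−5)·(m−4).
MRS = (1/2)·(m−4)/(b−5).
Substitute m = 22: MRS = 9/(b − 5). Setting this equal to 2.25 gives b − 5 = 9/2.25 = 4, so b = 9.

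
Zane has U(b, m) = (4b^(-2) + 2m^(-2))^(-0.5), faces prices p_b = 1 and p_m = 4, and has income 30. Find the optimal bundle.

b* = 10, m* = 5

For CES with ρ = -2, MRS = (4/2)·(m/b)^3.
Tangency: set MRS = p_b/p_m = 1/4 = 0.25.
So (m/b)^3 = 0.125; taking the cube root, m/b = 0.5, i.e. m = 0.5·b.
Substitute into the budget 1·b + 4·m = 30: 3·b = 30, so b* = 10 and m* = 0.5·10 = 5.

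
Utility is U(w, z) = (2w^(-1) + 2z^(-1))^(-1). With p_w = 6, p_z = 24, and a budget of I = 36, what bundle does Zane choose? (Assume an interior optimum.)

w* = 2, z* = 1

For CES with ρ = -1, MRS = (z/w)^2.
Tangency: set MRS = p_w/p_z = 6/24 = 0.25.
So (z/w)^2 = 0.25; taking the square root, z/w = 0.5, i.e. z = 0.5·w.
Substitute into the budget 6·w + 24·z = 36: 18·w = 36, so w* = 2 and z* = 0.5·2 = 1.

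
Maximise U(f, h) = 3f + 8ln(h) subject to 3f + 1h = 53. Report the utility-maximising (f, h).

MU_f = 3, MU_h = 8/h.
MRS = 3 ÷ (8/h).
Tangency: set MRS = p_f/p_h = 3/1 = 3.
MRS depends only on h: 0.375·h = 3 ⇒ h* = 3/0.375 = 8.
From the budget, 3·f = 53 − 1·8 = 45, so f* = 15.

f* = 15, h* = 8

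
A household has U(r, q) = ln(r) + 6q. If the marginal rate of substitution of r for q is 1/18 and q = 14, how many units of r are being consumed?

MU_r = 1/r, MU_q = 6.
MRS = 1/r ÷ 6.
MRS depends only on r: (1/6)/r = 1/18 ⇒ r = (1/6)/(1/18) = 3.

r = 3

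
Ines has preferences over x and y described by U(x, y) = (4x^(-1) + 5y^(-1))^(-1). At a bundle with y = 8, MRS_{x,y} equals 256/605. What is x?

For CES with ρ = -1, MRS = (4/5)·(y/x)^2.
Setting (4/5)·(8/x)^2 = 256/605 gives (8/x)^2 = 64/121, so 8/x = 8/11 and x = 11.

x = 11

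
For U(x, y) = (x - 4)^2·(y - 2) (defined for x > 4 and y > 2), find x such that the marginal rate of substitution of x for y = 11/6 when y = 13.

MU_x = 2·(x−4)·(y−2), MU_y = (x−4)^2.
MRS = (2/1)·(y−2)/(x−4).
Substitute y = 13: MRS = 22/(x − 4). Setting this equal to 11/6 gives x − 4 = 22/(11/6) = 12, so x = 16.

x = 16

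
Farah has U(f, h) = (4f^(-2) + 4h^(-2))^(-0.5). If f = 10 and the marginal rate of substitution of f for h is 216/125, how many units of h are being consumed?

h = 12

For CES with ρ = -2, MRS = (h/f)^3.
Setting (h/10)^3 = 216/125 gives h/10 = 1.2 and h = 12.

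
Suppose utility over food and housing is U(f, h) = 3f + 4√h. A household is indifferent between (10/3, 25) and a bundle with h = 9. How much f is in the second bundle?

f = 6

U(10/3, 25) = 30.
Set U(f, 9) = 30 and solve.
With h = 9: √9 = 3, so 3f = 30 − 4·3 = 18 and f = 6.
Check: U(6, 9) = 30.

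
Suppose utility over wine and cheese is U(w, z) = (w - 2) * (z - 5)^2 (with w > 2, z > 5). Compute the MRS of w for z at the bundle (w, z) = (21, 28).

MRS = 23/38

MU_w = (z−5)^2, MU_z = 2·(w−2)·(z−5).
MRS = (1/2)·(z−5)/(w−2).
At (21, 28): MRS = 23/38.
That is, one extra unit of w is worth 23/38 units of z at the margin.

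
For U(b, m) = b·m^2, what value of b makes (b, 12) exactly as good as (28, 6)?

U(28, 6) = 1008.
Set U(b, 12) = 1008 and solve.
With m = 12: 12^2 = 144, so b = 1008/144 = 7.
Check: U(7, 12) = 1008.

b = 7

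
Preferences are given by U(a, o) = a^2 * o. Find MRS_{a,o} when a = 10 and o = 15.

MU_a = 2·a·o and MU_o = a^2.
MRS = MU_a/MU_o = (2/1)·o/a.
At (10, 15): MRS = 3.
So at (10, 15) the consumer would give up 3 units of o for one more unit of a.

MRS = 3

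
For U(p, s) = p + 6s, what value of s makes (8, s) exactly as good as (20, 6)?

s = 8

U(20, 6) = 56.
Set U(8, s) = 56 and solve.
8 + 6s = 56 ⇒ 6s = 48 ⇒ s = 8.
Check: U(8, 8) = 56.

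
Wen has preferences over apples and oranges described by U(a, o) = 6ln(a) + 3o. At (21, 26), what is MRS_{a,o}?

MRS = 2/21

MU_a = 6/a, MU_o = 3.
MRS = 6/a ÷ 3.
At (21, 26): MRS = 2/21.
The indifference curve has slope −2/21 at this bundle.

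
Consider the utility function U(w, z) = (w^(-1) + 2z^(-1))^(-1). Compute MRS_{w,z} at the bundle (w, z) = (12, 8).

MRS = 2/9

For CES with ρ = -1, MRS = (1/2)·(z/w)^2.
At (12, 8): MRS = 2/9.
So at (12, 8) the consumer would give up 2/9 units of z for one more unit of w.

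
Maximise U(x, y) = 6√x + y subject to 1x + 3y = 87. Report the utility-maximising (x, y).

x* = 81, y* = 2

MU_x = 6/(2√x), MU_y = 1.
MRS = 6/(2√x) ÷ 1.
Tangency: set MRS = p_x/p_y = 1/3.
MRS depends only on x: 3/√x = 1/3 ⇒ √x = 3/(1/3) = 9 ⇒ x* = 81.
From the budget, 3·y = 87 − 1·81 = 6, so y* = 2.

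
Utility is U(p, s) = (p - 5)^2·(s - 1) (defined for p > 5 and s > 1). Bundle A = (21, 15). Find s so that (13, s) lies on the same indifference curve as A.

s = 57

U(21, 15) = 3584.
Set U(13, s) = 3584 and solve.
With p = 13: (13 − 5)^2 = 64, so (s − 1) = 3584/64 = 56.
So s = 1 + 56 = 57.
Check: U(13, 57) = 3584.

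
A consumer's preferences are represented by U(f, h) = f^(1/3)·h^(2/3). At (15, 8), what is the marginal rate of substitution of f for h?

MU_f = 1/3·f^(-2/3)·h^(2/3) and MU_h = 2/3·f^(1/3)·h^(-1/3).
MRS = MU_f/MU_h = (0.5)·h/f.
At (15, 8): MRS = 4/15.
The indifference curve has slope −4/15 at this bundle.

MRS = 4/15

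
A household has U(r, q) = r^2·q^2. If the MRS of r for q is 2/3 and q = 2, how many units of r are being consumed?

r = 3

MU_r = 2·r·q^2 and MU_q = 2·r^2·q.
MRS = MU_r/MU_q = q/r.
Substitute q = 2: MRS = 2/r. Setting 2/r = 2/3 gives r = 2/(2/3) = 3.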